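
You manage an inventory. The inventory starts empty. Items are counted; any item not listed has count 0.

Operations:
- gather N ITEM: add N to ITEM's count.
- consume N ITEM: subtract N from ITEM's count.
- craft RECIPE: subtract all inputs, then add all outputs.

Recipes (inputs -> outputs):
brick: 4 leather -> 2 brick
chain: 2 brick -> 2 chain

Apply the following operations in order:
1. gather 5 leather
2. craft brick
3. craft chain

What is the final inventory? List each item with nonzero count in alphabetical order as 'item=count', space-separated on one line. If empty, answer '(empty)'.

Answer: chain=2 leather=1

Derivation:
After 1 (gather 5 leather): leather=5
After 2 (craft brick): brick=2 leather=1
After 3 (craft chain): chain=2 leather=1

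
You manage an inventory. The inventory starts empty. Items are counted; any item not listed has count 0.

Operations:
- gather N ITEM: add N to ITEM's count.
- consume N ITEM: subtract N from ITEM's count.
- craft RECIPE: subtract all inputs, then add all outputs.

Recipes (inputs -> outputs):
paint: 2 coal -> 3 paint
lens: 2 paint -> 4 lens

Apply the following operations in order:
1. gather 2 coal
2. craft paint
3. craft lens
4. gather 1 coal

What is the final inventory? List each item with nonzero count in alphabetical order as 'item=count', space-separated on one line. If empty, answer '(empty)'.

After 1 (gather 2 coal): coal=2
After 2 (craft paint): paint=3
After 3 (craft lens): lens=4 paint=1
After 4 (gather 1 coal): coal=1 lens=4 paint=1

Answer: coal=1 lens=4 paint=1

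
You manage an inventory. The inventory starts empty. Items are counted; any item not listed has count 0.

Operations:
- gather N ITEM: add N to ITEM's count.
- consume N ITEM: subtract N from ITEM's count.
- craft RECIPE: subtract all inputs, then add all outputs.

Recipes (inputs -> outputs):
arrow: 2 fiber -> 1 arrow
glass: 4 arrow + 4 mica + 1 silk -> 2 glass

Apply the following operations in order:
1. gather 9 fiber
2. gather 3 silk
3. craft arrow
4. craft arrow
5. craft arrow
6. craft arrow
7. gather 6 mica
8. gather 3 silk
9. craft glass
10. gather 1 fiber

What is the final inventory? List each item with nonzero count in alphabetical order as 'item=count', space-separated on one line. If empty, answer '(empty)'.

Answer: fiber=2 glass=2 mica=2 silk=5

Derivation:
After 1 (gather 9 fiber): fiber=9
After 2 (gather 3 silk): fiber=9 silk=3
After 3 (craft arrow): arrow=1 fiber=7 silk=3
After 4 (craft arrow): arrow=2 fiber=5 silk=3
After 5 (craft arrow): arrow=3 fiber=3 silk=3
After 6 (craft arrow): arrow=4 fiber=1 silk=3
After 7 (gather 6 mica): arrow=4 fiber=1 mica=6 silk=3
After 8 (gather 3 silk): arrow=4 fiber=1 mica=6 silk=6
After 9 (craft glass): fiber=1 glass=2 mica=2 silk=5
After 10 (gather 1 fiber): fiber=2 glass=2 mica=2 silk=5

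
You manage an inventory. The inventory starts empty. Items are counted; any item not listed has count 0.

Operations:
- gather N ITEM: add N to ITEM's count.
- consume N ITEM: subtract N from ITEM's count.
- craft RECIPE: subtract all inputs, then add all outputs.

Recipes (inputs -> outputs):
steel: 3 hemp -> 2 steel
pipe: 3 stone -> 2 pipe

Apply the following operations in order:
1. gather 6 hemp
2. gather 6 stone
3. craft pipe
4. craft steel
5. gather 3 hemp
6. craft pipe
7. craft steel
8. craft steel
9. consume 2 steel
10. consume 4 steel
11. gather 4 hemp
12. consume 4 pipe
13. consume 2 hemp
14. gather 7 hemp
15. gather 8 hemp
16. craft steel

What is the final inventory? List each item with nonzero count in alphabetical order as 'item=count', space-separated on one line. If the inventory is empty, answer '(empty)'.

Answer: hemp=14 steel=2

Derivation:
After 1 (gather 6 hemp): hemp=6
After 2 (gather 6 stone): hemp=6 stone=6
After 3 (craft pipe): hemp=6 pipe=2 stone=3
After 4 (craft steel): hemp=3 pipe=2 steel=2 stone=3
After 5 (gather 3 hemp): hemp=6 pipe=2 steel=2 stone=3
After 6 (craft pipe): hemp=6 pipe=4 steel=2
After 7 (craft steel): hemp=3 pipe=4 steel=4
After 8 (craft steel): pipe=4 steel=6
After 9 (consume 2 steel): pipe=4 steel=4
After 10 (consume 4 steel): pipe=4
After 11 (gather 4 hemp): hemp=4 pipe=4
After 12 (consume 4 pipe): hemp=4
After 13 (consume 2 hemp): hemp=2
After 14 (gather 7 hemp): hemp=9
After 15 (gather 8 hemp): hemp=17
After 16 (craft steel): hemp=14 steel=2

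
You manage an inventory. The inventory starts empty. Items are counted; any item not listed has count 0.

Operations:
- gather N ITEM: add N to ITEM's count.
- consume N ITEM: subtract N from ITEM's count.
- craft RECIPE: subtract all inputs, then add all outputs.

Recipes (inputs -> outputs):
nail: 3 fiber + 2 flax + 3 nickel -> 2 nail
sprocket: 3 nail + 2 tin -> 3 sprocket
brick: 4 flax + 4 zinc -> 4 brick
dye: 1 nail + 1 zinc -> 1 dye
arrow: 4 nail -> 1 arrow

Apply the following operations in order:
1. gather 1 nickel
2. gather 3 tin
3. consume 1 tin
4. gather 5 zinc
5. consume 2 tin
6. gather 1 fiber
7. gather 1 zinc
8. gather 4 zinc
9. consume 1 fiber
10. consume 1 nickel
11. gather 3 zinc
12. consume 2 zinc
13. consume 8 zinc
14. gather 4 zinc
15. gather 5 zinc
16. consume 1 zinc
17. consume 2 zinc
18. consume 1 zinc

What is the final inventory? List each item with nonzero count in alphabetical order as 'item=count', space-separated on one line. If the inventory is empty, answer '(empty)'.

After 1 (gather 1 nickel): nickel=1
After 2 (gather 3 tin): nickel=1 tin=3
After 3 (consume 1 tin): nickel=1 tin=2
After 4 (gather 5 zinc): nickel=1 tin=2 zinc=5
After 5 (consume 2 tin): nickel=1 zinc=5
After 6 (gather 1 fiber): fiber=1 nickel=1 zinc=5
After 7 (gather 1 zinc): fiber=1 nickel=1 zinc=6
After 8 (gather 4 zinc): fiber=1 nickel=1 zinc=10
After 9 (consume 1 fiber): nickel=1 zinc=10
After 10 (consume 1 nickel): zinc=10
After 11 (gather 3 zinc): zinc=13
After 12 (consume 2 zinc): zinc=11
After 13 (consume 8 zinc): zinc=3
After 14 (gather 4 zinc): zinc=7
After 15 (gather 5 zinc): zinc=12
After 16 (consume 1 zinc): zinc=11
After 17 (consume 2 zinc): zinc=9
After 18 (consume 1 zinc): zinc=8

Answer: zinc=8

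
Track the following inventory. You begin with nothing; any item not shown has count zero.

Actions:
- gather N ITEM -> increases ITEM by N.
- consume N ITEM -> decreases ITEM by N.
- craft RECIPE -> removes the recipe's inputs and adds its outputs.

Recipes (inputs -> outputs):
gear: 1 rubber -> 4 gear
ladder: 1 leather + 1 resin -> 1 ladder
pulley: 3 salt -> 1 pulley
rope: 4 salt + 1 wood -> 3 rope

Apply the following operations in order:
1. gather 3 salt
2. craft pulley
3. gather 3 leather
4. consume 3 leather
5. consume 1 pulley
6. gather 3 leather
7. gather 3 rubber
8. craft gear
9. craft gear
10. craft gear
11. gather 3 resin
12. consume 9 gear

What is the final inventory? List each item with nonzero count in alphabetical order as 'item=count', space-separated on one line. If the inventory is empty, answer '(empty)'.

Answer: gear=3 leather=3 resin=3

Derivation:
After 1 (gather 3 salt): salt=3
After 2 (craft pulley): pulley=1
After 3 (gather 3 leather): leather=3 pulley=1
After 4 (consume 3 leather): pulley=1
After 5 (consume 1 pulley): (empty)
After 6 (gather 3 leather): leather=3
After 7 (gather 3 rubber): leather=3 rubber=3
After 8 (craft gear): gear=4 leather=3 rubber=2
After 9 (craft gear): gear=8 leather=3 rubber=1
After 10 (craft gear): gear=12 leather=3
After 11 (gather 3 resin): gear=12 leather=3 resin=3
After 12 (consume 9 gear): gear=3 leather=3 resin=3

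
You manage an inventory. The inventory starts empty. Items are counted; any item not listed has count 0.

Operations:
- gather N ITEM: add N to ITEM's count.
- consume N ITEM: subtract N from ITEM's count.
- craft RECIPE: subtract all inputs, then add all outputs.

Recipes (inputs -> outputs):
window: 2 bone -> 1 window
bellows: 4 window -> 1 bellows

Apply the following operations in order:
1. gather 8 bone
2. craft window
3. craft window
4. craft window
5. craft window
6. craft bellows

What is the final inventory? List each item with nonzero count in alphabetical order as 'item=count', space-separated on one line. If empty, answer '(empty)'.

After 1 (gather 8 bone): bone=8
After 2 (craft window): bone=6 window=1
After 3 (craft window): bone=4 window=2
After 4 (craft window): bone=2 window=3
After 5 (craft window): window=4
After 6 (craft bellows): bellows=1

Answer: bellows=1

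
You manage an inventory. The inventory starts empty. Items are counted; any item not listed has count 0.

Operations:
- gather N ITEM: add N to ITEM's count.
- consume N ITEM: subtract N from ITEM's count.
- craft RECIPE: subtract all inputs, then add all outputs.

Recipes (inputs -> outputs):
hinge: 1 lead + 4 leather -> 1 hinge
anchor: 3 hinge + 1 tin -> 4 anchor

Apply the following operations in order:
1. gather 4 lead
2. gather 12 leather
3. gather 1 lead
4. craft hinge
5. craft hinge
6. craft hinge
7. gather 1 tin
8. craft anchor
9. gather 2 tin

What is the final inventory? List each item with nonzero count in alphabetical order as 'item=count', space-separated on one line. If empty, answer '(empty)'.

After 1 (gather 4 lead): lead=4
After 2 (gather 12 leather): lead=4 leather=12
After 3 (gather 1 lead): lead=5 leather=12
After 4 (craft hinge): hinge=1 lead=4 leather=8
After 5 (craft hinge): hinge=2 lead=3 leather=4
After 6 (craft hinge): hinge=3 lead=2
After 7 (gather 1 tin): hinge=3 lead=2 tin=1
After 8 (craft anchor): anchor=4 lead=2
After 9 (gather 2 tin): anchor=4 lead=2 tin=2

Answer: anchor=4 lead=2 tin=2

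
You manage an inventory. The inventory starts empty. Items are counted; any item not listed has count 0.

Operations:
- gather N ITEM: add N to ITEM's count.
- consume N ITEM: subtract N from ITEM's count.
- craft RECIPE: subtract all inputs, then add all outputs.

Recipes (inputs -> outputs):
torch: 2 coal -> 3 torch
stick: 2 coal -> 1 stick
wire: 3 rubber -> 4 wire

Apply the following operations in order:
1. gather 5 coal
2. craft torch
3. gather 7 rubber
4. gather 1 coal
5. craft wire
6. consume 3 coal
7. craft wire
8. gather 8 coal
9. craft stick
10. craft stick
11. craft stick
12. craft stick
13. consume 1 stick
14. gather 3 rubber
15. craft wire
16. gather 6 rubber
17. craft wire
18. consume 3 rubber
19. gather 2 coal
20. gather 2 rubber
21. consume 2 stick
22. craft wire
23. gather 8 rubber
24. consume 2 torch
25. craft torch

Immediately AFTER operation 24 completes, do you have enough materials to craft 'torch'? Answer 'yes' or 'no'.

After 1 (gather 5 coal): coal=5
After 2 (craft torch): coal=3 torch=3
After 3 (gather 7 rubber): coal=3 rubber=7 torch=3
After 4 (gather 1 coal): coal=4 rubber=7 torch=3
After 5 (craft wire): coal=4 rubber=4 torch=3 wire=4
After 6 (consume 3 coal): coal=1 rubber=4 torch=3 wire=4
After 7 (craft wire): coal=1 rubber=1 torch=3 wire=8
After 8 (gather 8 coal): coal=9 rubber=1 torch=3 wire=8
After 9 (craft stick): coal=7 rubber=1 stick=1 torch=3 wire=8
After 10 (craft stick): coal=5 rubber=1 stick=2 torch=3 wire=8
After 11 (craft stick): coal=3 rubber=1 stick=3 torch=3 wire=8
After 12 (craft stick): coal=1 rubber=1 stick=4 torch=3 wire=8
After 13 (consume 1 stick): coal=1 rubber=1 stick=3 torch=3 wire=8
After 14 (gather 3 rubber): coal=1 rubber=4 stick=3 torch=3 wire=8
After 15 (craft wire): coal=1 rubber=1 stick=3 torch=3 wire=12
After 16 (gather 6 rubber): coal=1 rubber=7 stick=3 torch=3 wire=12
After 17 (craft wire): coal=1 rubber=4 stick=3 torch=3 wire=16
After 18 (consume 3 rubber): coal=1 rubber=1 stick=3 torch=3 wire=16
After 19 (gather 2 coal): coal=3 rubber=1 stick=3 torch=3 wire=16
After 20 (gather 2 rubber): coal=3 rubber=3 stick=3 torch=3 wire=16
After 21 (consume 2 stick): coal=3 rubber=3 stick=1 torch=3 wire=16
After 22 (craft wire): coal=3 stick=1 torch=3 wire=20
After 23 (gather 8 rubber): coal=3 rubber=8 stick=1 torch=3 wire=20
After 24 (consume 2 torch): coal=3 rubber=8 stick=1 torch=1 wire=20

Answer: yes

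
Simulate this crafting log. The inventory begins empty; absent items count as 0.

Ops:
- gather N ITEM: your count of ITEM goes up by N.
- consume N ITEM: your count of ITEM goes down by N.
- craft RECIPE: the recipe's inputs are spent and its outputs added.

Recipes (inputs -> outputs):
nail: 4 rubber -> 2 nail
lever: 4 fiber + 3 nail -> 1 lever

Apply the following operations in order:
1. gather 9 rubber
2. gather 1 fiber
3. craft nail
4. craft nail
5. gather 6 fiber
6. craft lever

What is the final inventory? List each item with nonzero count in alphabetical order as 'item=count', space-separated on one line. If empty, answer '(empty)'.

Answer: fiber=3 lever=1 nail=1 rubber=1

Derivation:
After 1 (gather 9 rubber): rubber=9
After 2 (gather 1 fiber): fiber=1 rubber=9
After 3 (craft nail): fiber=1 nail=2 rubber=5
After 4 (craft nail): fiber=1 nail=4 rubber=1
After 5 (gather 6 fiber): fiber=7 nail=4 rubber=1
After 6 (craft lever): fiber=3 lever=1 nail=1 rubber=1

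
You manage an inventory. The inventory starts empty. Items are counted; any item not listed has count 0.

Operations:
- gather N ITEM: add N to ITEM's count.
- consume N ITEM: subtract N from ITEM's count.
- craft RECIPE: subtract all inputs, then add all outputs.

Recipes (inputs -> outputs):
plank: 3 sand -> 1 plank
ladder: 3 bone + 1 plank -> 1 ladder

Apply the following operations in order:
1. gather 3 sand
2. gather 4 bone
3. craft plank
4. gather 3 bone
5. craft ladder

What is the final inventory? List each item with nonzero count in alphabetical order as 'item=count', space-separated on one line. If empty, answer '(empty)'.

After 1 (gather 3 sand): sand=3
After 2 (gather 4 bone): bone=4 sand=3
After 3 (craft plank): bone=4 plank=1
After 4 (gather 3 bone): bone=7 plank=1
After 5 (craft ladder): bone=4 ladder=1

Answer: bone=4 ladder=1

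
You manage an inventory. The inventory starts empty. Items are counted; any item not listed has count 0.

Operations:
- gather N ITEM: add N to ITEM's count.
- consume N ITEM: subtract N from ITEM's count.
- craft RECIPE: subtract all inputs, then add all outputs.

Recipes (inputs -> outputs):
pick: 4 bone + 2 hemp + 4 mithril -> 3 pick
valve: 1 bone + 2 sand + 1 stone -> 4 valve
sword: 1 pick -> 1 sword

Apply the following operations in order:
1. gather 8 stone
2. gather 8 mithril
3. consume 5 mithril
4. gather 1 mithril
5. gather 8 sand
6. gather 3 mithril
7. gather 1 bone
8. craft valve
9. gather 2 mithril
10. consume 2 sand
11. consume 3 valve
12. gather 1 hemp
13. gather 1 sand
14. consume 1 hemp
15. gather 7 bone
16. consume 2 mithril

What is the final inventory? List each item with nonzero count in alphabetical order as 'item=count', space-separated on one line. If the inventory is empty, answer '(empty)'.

After 1 (gather 8 stone): stone=8
After 2 (gather 8 mithril): mithril=8 stone=8
After 3 (consume 5 mithril): mithril=3 stone=8
After 4 (gather 1 mithril): mithril=4 stone=8
After 5 (gather 8 sand): mithril=4 sand=8 stone=8
After 6 (gather 3 mithril): mithril=7 sand=8 stone=8
After 7 (gather 1 bone): bone=1 mithril=7 sand=8 stone=8
After 8 (craft valve): mithril=7 sand=6 stone=7 valve=4
After 9 (gather 2 mithril): mithril=9 sand=6 stone=7 valve=4
After 10 (consume 2 sand): mithril=9 sand=4 stone=7 valve=4
After 11 (consume 3 valve): mithril=9 sand=4 stone=7 valve=1
After 12 (gather 1 hemp): hemp=1 mithril=9 sand=4 stone=7 valve=1
After 13 (gather 1 sand): hemp=1 mithril=9 sand=5 stone=7 valve=1
After 14 (consume 1 hemp): mithril=9 sand=5 stone=7 valve=1
After 15 (gather 7 bone): bone=7 mithril=9 sand=5 stone=7 valve=1
After 16 (consume 2 mithril): bone=7 mithril=7 sand=5 stone=7 valve=1

Answer: bone=7 mithril=7 sand=5 stone=7 valve=1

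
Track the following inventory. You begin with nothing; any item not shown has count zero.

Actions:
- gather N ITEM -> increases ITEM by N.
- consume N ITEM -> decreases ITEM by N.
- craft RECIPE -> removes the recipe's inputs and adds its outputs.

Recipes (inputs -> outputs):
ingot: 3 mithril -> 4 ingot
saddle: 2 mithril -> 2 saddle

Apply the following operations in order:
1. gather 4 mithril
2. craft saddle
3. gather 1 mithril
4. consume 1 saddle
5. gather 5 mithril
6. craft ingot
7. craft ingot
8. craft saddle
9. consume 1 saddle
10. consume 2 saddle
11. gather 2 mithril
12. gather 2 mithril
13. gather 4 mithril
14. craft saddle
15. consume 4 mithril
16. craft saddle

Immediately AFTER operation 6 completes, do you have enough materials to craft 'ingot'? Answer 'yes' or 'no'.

After 1 (gather 4 mithril): mithril=4
After 2 (craft saddle): mithril=2 saddle=2
After 3 (gather 1 mithril): mithril=3 saddle=2
After 4 (consume 1 saddle): mithril=3 saddle=1
After 5 (gather 5 mithril): mithril=8 saddle=1
After 6 (craft ingot): ingot=4 mithril=5 saddle=1

Answer: yes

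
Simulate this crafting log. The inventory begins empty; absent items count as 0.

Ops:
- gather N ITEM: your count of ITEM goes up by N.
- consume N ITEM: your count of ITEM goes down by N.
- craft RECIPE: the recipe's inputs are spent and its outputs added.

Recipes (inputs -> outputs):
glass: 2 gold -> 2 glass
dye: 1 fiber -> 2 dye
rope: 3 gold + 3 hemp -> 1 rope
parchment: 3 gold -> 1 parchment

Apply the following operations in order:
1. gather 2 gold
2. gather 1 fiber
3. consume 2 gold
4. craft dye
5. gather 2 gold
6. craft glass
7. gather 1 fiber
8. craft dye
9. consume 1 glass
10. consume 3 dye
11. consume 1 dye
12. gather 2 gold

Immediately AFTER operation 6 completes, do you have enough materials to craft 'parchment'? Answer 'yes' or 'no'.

After 1 (gather 2 gold): gold=2
After 2 (gather 1 fiber): fiber=1 gold=2
After 3 (consume 2 gold): fiber=1
After 4 (craft dye): dye=2
After 5 (gather 2 gold): dye=2 gold=2
After 6 (craft glass): dye=2 glass=2

Answer: no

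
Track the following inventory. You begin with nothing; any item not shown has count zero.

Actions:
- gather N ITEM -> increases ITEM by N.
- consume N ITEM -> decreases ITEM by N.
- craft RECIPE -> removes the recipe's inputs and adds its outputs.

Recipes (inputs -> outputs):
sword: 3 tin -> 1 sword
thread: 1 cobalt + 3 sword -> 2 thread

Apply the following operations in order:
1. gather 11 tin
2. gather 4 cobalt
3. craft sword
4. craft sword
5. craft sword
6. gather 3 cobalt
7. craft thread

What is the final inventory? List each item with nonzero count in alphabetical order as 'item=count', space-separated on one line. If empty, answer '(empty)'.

Answer: cobalt=6 thread=2 tin=2

Derivation:
After 1 (gather 11 tin): tin=11
After 2 (gather 4 cobalt): cobalt=4 tin=11
After 3 (craft sword): cobalt=4 sword=1 tin=8
After 4 (craft sword): cobalt=4 sword=2 tin=5
After 5 (craft sword): cobalt=4 sword=3 tin=2
After 6 (gather 3 cobalt): cobalt=7 sword=3 tin=2
After 7 (craft thread): cobalt=6 thread=2 tin=2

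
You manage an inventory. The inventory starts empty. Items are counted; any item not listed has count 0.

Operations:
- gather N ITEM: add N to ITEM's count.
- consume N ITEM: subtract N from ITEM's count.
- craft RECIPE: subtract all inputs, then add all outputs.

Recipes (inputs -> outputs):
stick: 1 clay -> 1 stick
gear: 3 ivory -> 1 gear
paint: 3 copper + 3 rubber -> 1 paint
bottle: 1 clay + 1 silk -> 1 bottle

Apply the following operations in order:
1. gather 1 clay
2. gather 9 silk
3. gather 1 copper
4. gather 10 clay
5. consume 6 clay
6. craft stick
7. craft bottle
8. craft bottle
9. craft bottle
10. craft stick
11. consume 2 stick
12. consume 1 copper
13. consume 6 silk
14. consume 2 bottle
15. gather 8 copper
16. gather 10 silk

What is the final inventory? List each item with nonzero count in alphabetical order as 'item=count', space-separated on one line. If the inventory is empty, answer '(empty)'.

Answer: bottle=1 copper=8 silk=10

Derivation:
After 1 (gather 1 clay): clay=1
After 2 (gather 9 silk): clay=1 silk=9
After 3 (gather 1 copper): clay=1 copper=1 silk=9
After 4 (gather 10 clay): clay=11 copper=1 silk=9
After 5 (consume 6 clay): clay=5 copper=1 silk=9
After 6 (craft stick): clay=4 copper=1 silk=9 stick=1
After 7 (craft bottle): bottle=1 clay=3 copper=1 silk=8 stick=1
After 8 (craft bottle): bottle=2 clay=2 copper=1 silk=7 stick=1
After 9 (craft bottle): bottle=3 clay=1 copper=1 silk=6 stick=1
After 10 (craft stick): bottle=3 copper=1 silk=6 stick=2
After 11 (consume 2 stick): bottle=3 copper=1 silk=6
After 12 (consume 1 copper): bottle=3 silk=6
After 13 (consume 6 silk): bottle=3
After 14 (consume 2 bottle): bottle=1
After 15 (gather 8 copper): bottle=1 copper=8
After 16 (gather 10 silk): bottle=1 copper=8 silk=10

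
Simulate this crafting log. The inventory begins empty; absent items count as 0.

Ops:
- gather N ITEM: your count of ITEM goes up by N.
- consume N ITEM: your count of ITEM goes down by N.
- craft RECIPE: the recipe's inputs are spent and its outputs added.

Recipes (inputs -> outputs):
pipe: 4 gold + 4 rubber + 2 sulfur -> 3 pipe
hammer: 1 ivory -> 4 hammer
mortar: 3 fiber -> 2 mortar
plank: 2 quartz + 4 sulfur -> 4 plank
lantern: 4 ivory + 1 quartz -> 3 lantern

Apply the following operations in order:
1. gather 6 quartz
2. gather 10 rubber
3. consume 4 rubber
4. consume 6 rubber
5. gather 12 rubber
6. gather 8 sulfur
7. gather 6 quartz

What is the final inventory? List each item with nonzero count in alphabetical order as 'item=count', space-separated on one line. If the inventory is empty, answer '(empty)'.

After 1 (gather 6 quartz): quartz=6
After 2 (gather 10 rubber): quartz=6 rubber=10
After 3 (consume 4 rubber): quartz=6 rubber=6
After 4 (consume 6 rubber): quartz=6
After 5 (gather 12 rubber): quartz=6 rubber=12
After 6 (gather 8 sulfur): quartz=6 rubber=12 sulfur=8
After 7 (gather 6 quartz): quartz=12 rubber=12 sulfur=8

Answer: quartz=12 rubber=12 sulfur=8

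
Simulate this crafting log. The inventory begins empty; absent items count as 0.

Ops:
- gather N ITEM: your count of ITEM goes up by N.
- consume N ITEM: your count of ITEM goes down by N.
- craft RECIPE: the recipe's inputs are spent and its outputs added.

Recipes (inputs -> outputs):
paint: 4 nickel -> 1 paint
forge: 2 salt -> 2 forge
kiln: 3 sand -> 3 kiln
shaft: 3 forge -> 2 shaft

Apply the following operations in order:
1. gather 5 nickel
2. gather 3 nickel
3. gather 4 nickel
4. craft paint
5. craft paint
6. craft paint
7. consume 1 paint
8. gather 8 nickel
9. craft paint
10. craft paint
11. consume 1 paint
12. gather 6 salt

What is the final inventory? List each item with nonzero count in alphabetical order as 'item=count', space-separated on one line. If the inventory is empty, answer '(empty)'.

Answer: paint=3 salt=6

Derivation:
After 1 (gather 5 nickel): nickel=5
After 2 (gather 3 nickel): nickel=8
After 3 (gather 4 nickel): nickel=12
After 4 (craft paint): nickel=8 paint=1
After 5 (craft paint): nickel=4 paint=2
After 6 (craft paint): paint=3
After 7 (consume 1 paint): paint=2
After 8 (gather 8 nickel): nickel=8 paint=2
After 9 (craft paint): nickel=4 paint=3
After 10 (craft paint): paint=4
After 11 (consume 1 paint): paint=3
After 12 (gather 6 salt): paint=3 salt=6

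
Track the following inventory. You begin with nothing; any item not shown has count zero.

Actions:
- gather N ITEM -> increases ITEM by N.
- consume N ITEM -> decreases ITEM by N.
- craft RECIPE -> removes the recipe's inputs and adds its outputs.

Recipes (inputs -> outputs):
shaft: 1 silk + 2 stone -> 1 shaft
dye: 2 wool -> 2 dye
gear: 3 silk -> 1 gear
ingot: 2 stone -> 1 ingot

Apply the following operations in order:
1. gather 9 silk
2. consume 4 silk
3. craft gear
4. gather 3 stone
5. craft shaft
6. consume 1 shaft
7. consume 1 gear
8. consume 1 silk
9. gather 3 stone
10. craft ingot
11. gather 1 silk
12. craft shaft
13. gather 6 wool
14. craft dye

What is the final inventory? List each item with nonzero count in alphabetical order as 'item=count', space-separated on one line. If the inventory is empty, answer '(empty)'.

After 1 (gather 9 silk): silk=9
After 2 (consume 4 silk): silk=5
After 3 (craft gear): gear=1 silk=2
After 4 (gather 3 stone): gear=1 silk=2 stone=3
After 5 (craft shaft): gear=1 shaft=1 silk=1 stone=1
After 6 (consume 1 shaft): gear=1 silk=1 stone=1
After 7 (consume 1 gear): silk=1 stone=1
After 8 (consume 1 silk): stone=1
After 9 (gather 3 stone): stone=4
After 10 (craft ingot): ingot=1 stone=2
After 11 (gather 1 silk): ingot=1 silk=1 stone=2
After 12 (craft shaft): ingot=1 shaft=1
After 13 (gather 6 wool): ingot=1 shaft=1 wool=6
After 14 (craft dye): dye=2 ingot=1 shaft=1 wool=4

Answer: dye=2 ingot=1 shaft=1 wool=4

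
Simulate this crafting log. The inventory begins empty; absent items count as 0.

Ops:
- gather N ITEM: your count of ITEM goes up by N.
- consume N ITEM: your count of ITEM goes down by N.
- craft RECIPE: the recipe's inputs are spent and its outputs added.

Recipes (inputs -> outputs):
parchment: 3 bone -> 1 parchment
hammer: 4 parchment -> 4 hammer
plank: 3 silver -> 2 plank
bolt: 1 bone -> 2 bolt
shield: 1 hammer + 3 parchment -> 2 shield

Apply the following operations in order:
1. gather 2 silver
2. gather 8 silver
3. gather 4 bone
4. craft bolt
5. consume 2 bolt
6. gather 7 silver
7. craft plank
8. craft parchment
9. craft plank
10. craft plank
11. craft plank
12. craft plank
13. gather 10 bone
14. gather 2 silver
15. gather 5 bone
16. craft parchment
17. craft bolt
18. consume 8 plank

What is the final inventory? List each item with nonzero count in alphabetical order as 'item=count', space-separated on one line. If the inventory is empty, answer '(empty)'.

Answer: bolt=2 bone=11 parchment=2 plank=2 silver=4

Derivation:
After 1 (gather 2 silver): silver=2
After 2 (gather 8 silver): silver=10
After 3 (gather 4 bone): bone=4 silver=10
After 4 (craft bolt): bolt=2 bone=3 silver=10
After 5 (consume 2 bolt): bone=3 silver=10
After 6 (gather 7 silver): bone=3 silver=17
After 7 (craft plank): bone=3 plank=2 silver=14
After 8 (craft parchment): parchment=1 plank=2 silver=14
After 9 (craft plank): parchment=1 plank=4 silver=11
After 10 (craft plank): parchment=1 plank=6 silver=8
After 11 (craft plank): parchment=1 plank=8 silver=5
After 12 (craft plank): parchment=1 plank=10 silver=2
After 13 (gather 10 bone): bone=10 parchment=1 plank=10 silver=2
After 14 (gather 2 silver): bone=10 parchment=1 plank=10 silver=4
After 15 (gather 5 bone): bone=15 parchment=1 plank=10 silver=4
After 16 (craft parchment): bone=12 parchment=2 plank=10 silver=4
After 17 (craft bolt): bolt=2 bone=11 parchment=2 plank=10 silver=4
After 18 (consume 8 plank): bolt=2 bone=11 parchment=2 plank=2 silver=4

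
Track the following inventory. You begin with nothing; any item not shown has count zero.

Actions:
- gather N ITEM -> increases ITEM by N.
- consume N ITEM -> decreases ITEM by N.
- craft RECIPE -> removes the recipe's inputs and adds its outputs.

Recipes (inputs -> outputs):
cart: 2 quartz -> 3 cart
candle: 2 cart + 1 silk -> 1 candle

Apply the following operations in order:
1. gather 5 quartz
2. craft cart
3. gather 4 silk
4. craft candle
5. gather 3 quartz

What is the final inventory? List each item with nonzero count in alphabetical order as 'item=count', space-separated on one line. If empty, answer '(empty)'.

Answer: candle=1 cart=1 quartz=6 silk=3

Derivation:
After 1 (gather 5 quartz): quartz=5
After 2 (craft cart): cart=3 quartz=3
After 3 (gather 4 silk): cart=3 quartz=3 silk=4
After 4 (craft candle): candle=1 cart=1 quartz=3 silk=3
After 5 (gather 3 quartz): candle=1 cart=1 quartz=6 silk=3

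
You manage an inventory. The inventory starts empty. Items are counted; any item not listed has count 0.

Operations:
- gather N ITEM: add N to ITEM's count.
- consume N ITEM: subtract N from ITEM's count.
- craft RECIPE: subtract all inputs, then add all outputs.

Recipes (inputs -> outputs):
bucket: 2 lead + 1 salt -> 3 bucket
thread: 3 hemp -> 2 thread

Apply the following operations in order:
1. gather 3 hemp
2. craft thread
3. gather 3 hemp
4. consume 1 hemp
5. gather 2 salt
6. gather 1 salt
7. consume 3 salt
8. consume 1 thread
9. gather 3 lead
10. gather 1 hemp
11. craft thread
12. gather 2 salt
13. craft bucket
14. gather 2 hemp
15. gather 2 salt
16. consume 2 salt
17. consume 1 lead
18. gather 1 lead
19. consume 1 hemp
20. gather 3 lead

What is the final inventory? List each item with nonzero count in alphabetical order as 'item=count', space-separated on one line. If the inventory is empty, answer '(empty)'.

Answer: bucket=3 hemp=1 lead=4 salt=1 thread=3

Derivation:
After 1 (gather 3 hemp): hemp=3
After 2 (craft thread): thread=2
After 3 (gather 3 hemp): hemp=3 thread=2
After 4 (consume 1 hemp): hemp=2 thread=2
After 5 (gather 2 salt): hemp=2 salt=2 thread=2
After 6 (gather 1 salt): hemp=2 salt=3 thread=2
After 7 (consume 3 salt): hemp=2 thread=2
After 8 (consume 1 thread): hemp=2 thread=1
After 9 (gather 3 lead): hemp=2 lead=3 thread=1
After 10 (gather 1 hemp): hemp=3 lead=3 thread=1
After 11 (craft thread): lead=3 thread=3
After 12 (gather 2 salt): lead=3 salt=2 thread=3
After 13 (craft bucket): bucket=3 lead=1 salt=1 thread=3
After 14 (gather 2 hemp): bucket=3 hemp=2 lead=1 salt=1 thread=3
After 15 (gather 2 salt): bucket=3 hemp=2 lead=1 salt=3 thread=3
After 16 (consume 2 salt): bucket=3 hemp=2 lead=1 salt=1 thread=3
After 17 (consume 1 lead): bucket=3 hemp=2 salt=1 thread=3
After 18 (gather 1 lead): bucket=3 hemp=2 lead=1 salt=1 thread=3
After 19 (consume 1 hemp): bucket=3 hemp=1 lead=1 salt=1 thread=3
After 20 (gather 3 lead): bucket=3 hemp=1 lead=4 salt=1 thread=3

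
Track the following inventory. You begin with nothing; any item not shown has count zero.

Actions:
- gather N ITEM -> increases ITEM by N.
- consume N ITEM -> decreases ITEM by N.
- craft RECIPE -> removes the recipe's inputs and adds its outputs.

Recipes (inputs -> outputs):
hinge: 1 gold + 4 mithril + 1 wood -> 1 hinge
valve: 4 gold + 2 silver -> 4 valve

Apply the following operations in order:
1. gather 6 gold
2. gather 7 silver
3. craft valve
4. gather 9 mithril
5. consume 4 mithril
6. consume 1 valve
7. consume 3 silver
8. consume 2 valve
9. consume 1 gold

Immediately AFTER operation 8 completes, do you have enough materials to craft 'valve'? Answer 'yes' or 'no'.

After 1 (gather 6 gold): gold=6
After 2 (gather 7 silver): gold=6 silver=7
After 3 (craft valve): gold=2 silver=5 valve=4
After 4 (gather 9 mithril): gold=2 mithril=9 silver=5 valve=4
After 5 (consume 4 mithril): gold=2 mithril=5 silver=5 valve=4
After 6 (consume 1 valve): gold=2 mithril=5 silver=5 valve=3
After 7 (consume 3 silver): gold=2 mithril=5 silver=2 valve=3
After 8 (consume 2 valve): gold=2 mithril=5 silver=2 valve=1

Answer: no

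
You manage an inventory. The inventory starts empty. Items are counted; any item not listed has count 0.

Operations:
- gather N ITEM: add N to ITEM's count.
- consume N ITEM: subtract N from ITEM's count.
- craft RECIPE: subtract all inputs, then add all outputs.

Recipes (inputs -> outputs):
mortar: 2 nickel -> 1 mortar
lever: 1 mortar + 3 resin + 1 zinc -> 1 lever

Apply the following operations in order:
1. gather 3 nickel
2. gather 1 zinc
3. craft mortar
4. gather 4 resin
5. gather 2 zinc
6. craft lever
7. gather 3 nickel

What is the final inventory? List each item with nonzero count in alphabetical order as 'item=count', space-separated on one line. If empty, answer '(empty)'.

Answer: lever=1 nickel=4 resin=1 zinc=2

Derivation:
After 1 (gather 3 nickel): nickel=3
After 2 (gather 1 zinc): nickel=3 zinc=1
After 3 (craft mortar): mortar=1 nickel=1 zinc=1
After 4 (gather 4 resin): mortar=1 nickel=1 resin=4 zinc=1
After 5 (gather 2 zinc): mortar=1 nickel=1 resin=4 zinc=3
After 6 (craft lever): lever=1 nickel=1 resin=1 zinc=2
After 7 (gather 3 nickel): lever=1 nickel=4 resin=1 zinc=2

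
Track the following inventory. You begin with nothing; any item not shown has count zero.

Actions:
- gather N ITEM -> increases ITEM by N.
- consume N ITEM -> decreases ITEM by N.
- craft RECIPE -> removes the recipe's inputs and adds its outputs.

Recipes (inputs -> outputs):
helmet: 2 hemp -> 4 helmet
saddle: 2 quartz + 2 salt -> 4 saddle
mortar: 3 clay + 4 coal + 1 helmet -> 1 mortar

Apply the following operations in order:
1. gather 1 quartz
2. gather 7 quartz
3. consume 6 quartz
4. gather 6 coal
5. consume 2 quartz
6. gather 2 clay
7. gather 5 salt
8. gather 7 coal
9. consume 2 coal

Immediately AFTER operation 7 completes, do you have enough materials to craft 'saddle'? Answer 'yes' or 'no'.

After 1 (gather 1 quartz): quartz=1
After 2 (gather 7 quartz): quartz=8
After 3 (consume 6 quartz): quartz=2
After 4 (gather 6 coal): coal=6 quartz=2
After 5 (consume 2 quartz): coal=6
After 6 (gather 2 clay): clay=2 coal=6
After 7 (gather 5 salt): clay=2 coal=6 salt=5

Answer: no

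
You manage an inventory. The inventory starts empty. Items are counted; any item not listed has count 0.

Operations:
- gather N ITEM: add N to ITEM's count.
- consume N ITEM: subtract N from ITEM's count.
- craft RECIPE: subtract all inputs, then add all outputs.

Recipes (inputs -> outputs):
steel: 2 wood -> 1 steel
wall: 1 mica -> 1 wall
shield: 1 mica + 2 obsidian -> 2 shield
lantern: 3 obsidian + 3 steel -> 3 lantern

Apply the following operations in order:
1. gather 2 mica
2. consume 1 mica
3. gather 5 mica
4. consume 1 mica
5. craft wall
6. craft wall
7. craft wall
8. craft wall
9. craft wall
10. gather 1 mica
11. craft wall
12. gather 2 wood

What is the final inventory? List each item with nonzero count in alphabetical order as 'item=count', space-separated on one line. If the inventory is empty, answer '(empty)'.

Answer: wall=6 wood=2

Derivation:
After 1 (gather 2 mica): mica=2
After 2 (consume 1 mica): mica=1
After 3 (gather 5 mica): mica=6
After 4 (consume 1 mica): mica=5
After 5 (craft wall): mica=4 wall=1
After 6 (craft wall): mica=3 wall=2
After 7 (craft wall): mica=2 wall=3
After 8 (craft wall): mica=1 wall=4
After 9 (craft wall): wall=5
After 10 (gather 1 mica): mica=1 wall=5
After 11 (craft wall): wall=6
After 12 (gather 2 wood): wall=6 wood=2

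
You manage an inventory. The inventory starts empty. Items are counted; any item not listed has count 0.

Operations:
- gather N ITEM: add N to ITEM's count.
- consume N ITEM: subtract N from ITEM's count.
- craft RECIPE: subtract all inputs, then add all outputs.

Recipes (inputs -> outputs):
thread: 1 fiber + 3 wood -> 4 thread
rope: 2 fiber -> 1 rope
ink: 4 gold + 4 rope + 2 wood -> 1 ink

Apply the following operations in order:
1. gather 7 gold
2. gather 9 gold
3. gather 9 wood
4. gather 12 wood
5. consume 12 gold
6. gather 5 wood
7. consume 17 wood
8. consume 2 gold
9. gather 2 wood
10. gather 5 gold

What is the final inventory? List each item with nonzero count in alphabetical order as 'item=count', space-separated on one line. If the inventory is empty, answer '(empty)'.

After 1 (gather 7 gold): gold=7
After 2 (gather 9 gold): gold=16
After 3 (gather 9 wood): gold=16 wood=9
After 4 (gather 12 wood): gold=16 wood=21
After 5 (consume 12 gold): gold=4 wood=21
After 6 (gather 5 wood): gold=4 wood=26
After 7 (consume 17 wood): gold=4 wood=9
After 8 (consume 2 gold): gold=2 wood=9
After 9 (gather 2 wood): gold=2 wood=11
After 10 (gather 5 gold): gold=7 wood=11

Answer: gold=7 wood=11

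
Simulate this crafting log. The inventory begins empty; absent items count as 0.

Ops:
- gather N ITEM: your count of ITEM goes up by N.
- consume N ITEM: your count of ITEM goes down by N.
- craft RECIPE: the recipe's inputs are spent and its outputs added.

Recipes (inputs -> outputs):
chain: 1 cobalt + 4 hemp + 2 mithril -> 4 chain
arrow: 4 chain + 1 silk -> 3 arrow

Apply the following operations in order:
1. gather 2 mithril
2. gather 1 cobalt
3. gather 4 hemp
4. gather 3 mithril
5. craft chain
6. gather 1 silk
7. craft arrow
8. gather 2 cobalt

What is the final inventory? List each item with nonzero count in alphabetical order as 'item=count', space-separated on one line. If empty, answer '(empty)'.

Answer: arrow=3 cobalt=2 mithril=3

Derivation:
After 1 (gather 2 mithril): mithril=2
After 2 (gather 1 cobalt): cobalt=1 mithril=2
After 3 (gather 4 hemp): cobalt=1 hemp=4 mithril=2
After 4 (gather 3 mithril): cobalt=1 hemp=4 mithril=5
After 5 (craft chain): chain=4 mithril=3
After 6 (gather 1 silk): chain=4 mithril=3 silk=1
After 7 (craft arrow): arrow=3 mithril=3
After 8 (gather 2 cobalt): arrow=3 cobalt=2 mithril=3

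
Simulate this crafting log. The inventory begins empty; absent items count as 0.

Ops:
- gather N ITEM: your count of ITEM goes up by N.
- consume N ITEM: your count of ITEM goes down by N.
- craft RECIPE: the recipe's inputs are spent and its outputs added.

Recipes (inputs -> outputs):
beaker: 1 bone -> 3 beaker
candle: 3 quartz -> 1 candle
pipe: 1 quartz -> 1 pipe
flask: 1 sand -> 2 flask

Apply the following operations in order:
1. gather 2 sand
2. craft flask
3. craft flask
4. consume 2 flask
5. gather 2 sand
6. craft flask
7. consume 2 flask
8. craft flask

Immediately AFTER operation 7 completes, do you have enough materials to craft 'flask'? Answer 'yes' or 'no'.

After 1 (gather 2 sand): sand=2
After 2 (craft flask): flask=2 sand=1
After 3 (craft flask): flask=4
After 4 (consume 2 flask): flask=2
After 5 (gather 2 sand): flask=2 sand=2
After 6 (craft flask): flask=4 sand=1
After 7 (consume 2 flask): flask=2 sand=1

Answer: yes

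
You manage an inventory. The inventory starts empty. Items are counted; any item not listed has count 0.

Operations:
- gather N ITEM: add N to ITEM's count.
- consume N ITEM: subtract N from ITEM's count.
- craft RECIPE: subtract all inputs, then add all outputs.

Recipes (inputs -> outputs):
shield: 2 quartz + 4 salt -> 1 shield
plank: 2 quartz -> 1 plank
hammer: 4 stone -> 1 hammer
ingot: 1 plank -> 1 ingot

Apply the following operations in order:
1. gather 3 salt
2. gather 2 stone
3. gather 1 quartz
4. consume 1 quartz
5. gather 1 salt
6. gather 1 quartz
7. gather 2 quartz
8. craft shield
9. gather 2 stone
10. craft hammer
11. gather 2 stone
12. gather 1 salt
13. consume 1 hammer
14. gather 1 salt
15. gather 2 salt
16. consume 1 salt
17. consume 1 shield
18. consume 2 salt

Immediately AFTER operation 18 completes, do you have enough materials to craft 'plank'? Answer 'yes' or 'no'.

After 1 (gather 3 salt): salt=3
After 2 (gather 2 stone): salt=3 stone=2
After 3 (gather 1 quartz): quartz=1 salt=3 stone=2
After 4 (consume 1 quartz): salt=3 stone=2
After 5 (gather 1 salt): salt=4 stone=2
After 6 (gather 1 quartz): quartz=1 salt=4 stone=2
After 7 (gather 2 quartz): quartz=3 salt=4 stone=2
After 8 (craft shield): quartz=1 shield=1 stone=2
After 9 (gather 2 stone): quartz=1 shield=1 stone=4
After 10 (craft hammer): hammer=1 quartz=1 shield=1
After 11 (gather 2 stone): hammer=1 quartz=1 shield=1 stone=2
After 12 (gather 1 salt): hammer=1 quartz=1 salt=1 shield=1 stone=2
After 13 (consume 1 hammer): quartz=1 salt=1 shield=1 stone=2
After 14 (gather 1 salt): quartz=1 salt=2 shield=1 stone=2
After 15 (gather 2 salt): quartz=1 salt=4 shield=1 stone=2
After 16 (consume 1 salt): quartz=1 salt=3 shield=1 stone=2
After 17 (consume 1 shield): quartz=1 salt=3 stone=2
After 18 (consume 2 salt): quartz=1 salt=1 stone=2

Answer: no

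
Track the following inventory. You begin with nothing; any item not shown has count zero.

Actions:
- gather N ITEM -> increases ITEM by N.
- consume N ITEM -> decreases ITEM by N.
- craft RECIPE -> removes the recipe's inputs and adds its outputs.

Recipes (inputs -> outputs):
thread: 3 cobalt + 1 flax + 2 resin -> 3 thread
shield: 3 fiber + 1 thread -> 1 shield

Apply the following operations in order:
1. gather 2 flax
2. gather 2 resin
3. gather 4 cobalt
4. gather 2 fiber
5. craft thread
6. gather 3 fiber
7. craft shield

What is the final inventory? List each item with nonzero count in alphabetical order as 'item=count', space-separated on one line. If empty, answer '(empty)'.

After 1 (gather 2 flax): flax=2
After 2 (gather 2 resin): flax=2 resin=2
After 3 (gather 4 cobalt): cobalt=4 flax=2 resin=2
After 4 (gather 2 fiber): cobalt=4 fiber=2 flax=2 resin=2
After 5 (craft thread): cobalt=1 fiber=2 flax=1 thread=3
After 6 (gather 3 fiber): cobalt=1 fiber=5 flax=1 thread=3
After 7 (craft shield): cobalt=1 fiber=2 flax=1 shield=1 thread=2

Answer: cobalt=1 fiber=2 flax=1 shield=1 thread=2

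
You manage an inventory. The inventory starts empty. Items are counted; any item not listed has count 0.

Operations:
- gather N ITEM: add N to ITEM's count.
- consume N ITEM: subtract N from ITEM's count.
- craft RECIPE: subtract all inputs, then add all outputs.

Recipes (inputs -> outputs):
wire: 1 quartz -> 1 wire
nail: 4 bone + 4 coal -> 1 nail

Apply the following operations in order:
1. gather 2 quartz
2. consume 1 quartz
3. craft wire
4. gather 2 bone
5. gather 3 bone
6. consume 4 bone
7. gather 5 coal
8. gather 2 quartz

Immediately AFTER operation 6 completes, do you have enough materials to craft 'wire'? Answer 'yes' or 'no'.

Answer: no

Derivation:
After 1 (gather 2 quartz): quartz=2
After 2 (consume 1 quartz): quartz=1
After 3 (craft wire): wire=1
After 4 (gather 2 bone): bone=2 wire=1
After 5 (gather 3 bone): bone=5 wire=1
After 6 (consume 4 bone): bone=1 wire=1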